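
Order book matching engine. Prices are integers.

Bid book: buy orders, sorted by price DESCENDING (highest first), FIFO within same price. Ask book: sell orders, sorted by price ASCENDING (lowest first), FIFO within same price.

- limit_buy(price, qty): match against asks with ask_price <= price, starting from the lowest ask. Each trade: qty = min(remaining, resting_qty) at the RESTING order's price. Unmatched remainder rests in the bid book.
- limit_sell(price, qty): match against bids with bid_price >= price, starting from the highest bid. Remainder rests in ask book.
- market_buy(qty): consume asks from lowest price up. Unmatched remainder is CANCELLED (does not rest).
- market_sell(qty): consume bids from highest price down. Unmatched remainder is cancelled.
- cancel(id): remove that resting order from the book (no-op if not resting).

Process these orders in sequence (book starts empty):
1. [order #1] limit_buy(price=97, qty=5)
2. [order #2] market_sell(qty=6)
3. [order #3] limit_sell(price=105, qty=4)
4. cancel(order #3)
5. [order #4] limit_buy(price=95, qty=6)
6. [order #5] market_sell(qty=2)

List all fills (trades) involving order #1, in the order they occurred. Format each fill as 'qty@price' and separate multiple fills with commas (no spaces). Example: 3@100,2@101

Answer: 5@97

Derivation:
After op 1 [order #1] limit_buy(price=97, qty=5): fills=none; bids=[#1:5@97] asks=[-]
After op 2 [order #2] market_sell(qty=6): fills=#1x#2:5@97; bids=[-] asks=[-]
After op 3 [order #3] limit_sell(price=105, qty=4): fills=none; bids=[-] asks=[#3:4@105]
After op 4 cancel(order #3): fills=none; bids=[-] asks=[-]
After op 5 [order #4] limit_buy(price=95, qty=6): fills=none; bids=[#4:6@95] asks=[-]
After op 6 [order #5] market_sell(qty=2): fills=#4x#5:2@95; bids=[#4:4@95] asks=[-]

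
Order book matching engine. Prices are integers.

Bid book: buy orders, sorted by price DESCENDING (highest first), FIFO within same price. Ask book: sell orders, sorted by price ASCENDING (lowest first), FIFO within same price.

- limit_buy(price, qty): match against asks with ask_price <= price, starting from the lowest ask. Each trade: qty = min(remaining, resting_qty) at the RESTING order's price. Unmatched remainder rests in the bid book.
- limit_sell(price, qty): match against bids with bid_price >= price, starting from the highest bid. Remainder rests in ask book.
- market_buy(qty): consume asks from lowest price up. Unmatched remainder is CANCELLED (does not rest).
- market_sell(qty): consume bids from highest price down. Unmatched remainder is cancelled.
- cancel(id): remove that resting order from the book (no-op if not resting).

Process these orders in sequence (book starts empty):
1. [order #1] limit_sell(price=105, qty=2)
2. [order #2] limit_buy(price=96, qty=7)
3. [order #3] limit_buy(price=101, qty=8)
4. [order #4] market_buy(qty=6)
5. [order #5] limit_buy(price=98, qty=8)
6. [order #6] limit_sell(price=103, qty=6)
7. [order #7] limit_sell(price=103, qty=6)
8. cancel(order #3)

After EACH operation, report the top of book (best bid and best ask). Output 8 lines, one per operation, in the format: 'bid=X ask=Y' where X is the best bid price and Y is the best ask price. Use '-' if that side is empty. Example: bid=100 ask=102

After op 1 [order #1] limit_sell(price=105, qty=2): fills=none; bids=[-] asks=[#1:2@105]
After op 2 [order #2] limit_buy(price=96, qty=7): fills=none; bids=[#2:7@96] asks=[#1:2@105]
After op 3 [order #3] limit_buy(price=101, qty=8): fills=none; bids=[#3:8@101 #2:7@96] asks=[#1:2@105]
After op 4 [order #4] market_buy(qty=6): fills=#4x#1:2@105; bids=[#3:8@101 #2:7@96] asks=[-]
After op 5 [order #5] limit_buy(price=98, qty=8): fills=none; bids=[#3:8@101 #5:8@98 #2:7@96] asks=[-]
After op 6 [order #6] limit_sell(price=103, qty=6): fills=none; bids=[#3:8@101 #5:8@98 #2:7@96] asks=[#6:6@103]
After op 7 [order #7] limit_sell(price=103, qty=6): fills=none; bids=[#3:8@101 #5:8@98 #2:7@96] asks=[#6:6@103 #7:6@103]
After op 8 cancel(order #3): fills=none; bids=[#5:8@98 #2:7@96] asks=[#6:6@103 #7:6@103]

Answer: bid=- ask=105
bid=96 ask=105
bid=101 ask=105
bid=101 ask=-
bid=101 ask=-
bid=101 ask=103
bid=101 ask=103
bid=98 ask=103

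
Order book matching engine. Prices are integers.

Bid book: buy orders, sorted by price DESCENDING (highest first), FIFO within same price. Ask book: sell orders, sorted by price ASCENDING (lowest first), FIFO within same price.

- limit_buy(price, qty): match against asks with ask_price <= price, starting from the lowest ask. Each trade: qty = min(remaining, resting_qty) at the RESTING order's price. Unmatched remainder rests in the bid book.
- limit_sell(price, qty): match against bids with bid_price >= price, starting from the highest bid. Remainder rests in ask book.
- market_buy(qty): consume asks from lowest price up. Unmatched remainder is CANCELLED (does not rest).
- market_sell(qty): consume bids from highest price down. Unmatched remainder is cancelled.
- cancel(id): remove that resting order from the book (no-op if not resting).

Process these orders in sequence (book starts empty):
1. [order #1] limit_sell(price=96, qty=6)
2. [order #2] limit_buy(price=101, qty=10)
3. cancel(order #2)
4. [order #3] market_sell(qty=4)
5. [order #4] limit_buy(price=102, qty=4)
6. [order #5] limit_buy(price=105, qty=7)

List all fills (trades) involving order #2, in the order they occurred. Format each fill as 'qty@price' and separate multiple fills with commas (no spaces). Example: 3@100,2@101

Answer: 6@96

Derivation:
After op 1 [order #1] limit_sell(price=96, qty=6): fills=none; bids=[-] asks=[#1:6@96]
After op 2 [order #2] limit_buy(price=101, qty=10): fills=#2x#1:6@96; bids=[#2:4@101] asks=[-]
After op 3 cancel(order #2): fills=none; bids=[-] asks=[-]
After op 4 [order #3] market_sell(qty=4): fills=none; bids=[-] asks=[-]
After op 5 [order #4] limit_buy(price=102, qty=4): fills=none; bids=[#4:4@102] asks=[-]
After op 6 [order #5] limit_buy(price=105, qty=7): fills=none; bids=[#5:7@105 #4:4@102] asks=[-]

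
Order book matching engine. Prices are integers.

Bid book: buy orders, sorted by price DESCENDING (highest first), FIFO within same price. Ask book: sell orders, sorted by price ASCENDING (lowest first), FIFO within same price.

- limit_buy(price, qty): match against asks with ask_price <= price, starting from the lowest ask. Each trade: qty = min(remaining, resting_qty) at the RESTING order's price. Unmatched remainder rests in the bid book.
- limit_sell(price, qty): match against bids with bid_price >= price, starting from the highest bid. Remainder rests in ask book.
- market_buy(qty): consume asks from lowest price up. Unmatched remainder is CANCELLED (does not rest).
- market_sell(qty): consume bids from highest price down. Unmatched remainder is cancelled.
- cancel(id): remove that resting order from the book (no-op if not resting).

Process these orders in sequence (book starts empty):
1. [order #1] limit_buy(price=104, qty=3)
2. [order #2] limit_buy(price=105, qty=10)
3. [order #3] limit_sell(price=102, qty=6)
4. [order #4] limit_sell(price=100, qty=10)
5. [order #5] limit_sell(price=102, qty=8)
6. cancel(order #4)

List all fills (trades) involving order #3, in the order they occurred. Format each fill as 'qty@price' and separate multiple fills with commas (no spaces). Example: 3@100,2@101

After op 1 [order #1] limit_buy(price=104, qty=3): fills=none; bids=[#1:3@104] asks=[-]
After op 2 [order #2] limit_buy(price=105, qty=10): fills=none; bids=[#2:10@105 #1:3@104] asks=[-]
After op 3 [order #3] limit_sell(price=102, qty=6): fills=#2x#3:6@105; bids=[#2:4@105 #1:3@104] asks=[-]
After op 4 [order #4] limit_sell(price=100, qty=10): fills=#2x#4:4@105 #1x#4:3@104; bids=[-] asks=[#4:3@100]
After op 5 [order #5] limit_sell(price=102, qty=8): fills=none; bids=[-] asks=[#4:3@100 #5:8@102]
After op 6 cancel(order #4): fills=none; bids=[-] asks=[#5:8@102]

Answer: 6@105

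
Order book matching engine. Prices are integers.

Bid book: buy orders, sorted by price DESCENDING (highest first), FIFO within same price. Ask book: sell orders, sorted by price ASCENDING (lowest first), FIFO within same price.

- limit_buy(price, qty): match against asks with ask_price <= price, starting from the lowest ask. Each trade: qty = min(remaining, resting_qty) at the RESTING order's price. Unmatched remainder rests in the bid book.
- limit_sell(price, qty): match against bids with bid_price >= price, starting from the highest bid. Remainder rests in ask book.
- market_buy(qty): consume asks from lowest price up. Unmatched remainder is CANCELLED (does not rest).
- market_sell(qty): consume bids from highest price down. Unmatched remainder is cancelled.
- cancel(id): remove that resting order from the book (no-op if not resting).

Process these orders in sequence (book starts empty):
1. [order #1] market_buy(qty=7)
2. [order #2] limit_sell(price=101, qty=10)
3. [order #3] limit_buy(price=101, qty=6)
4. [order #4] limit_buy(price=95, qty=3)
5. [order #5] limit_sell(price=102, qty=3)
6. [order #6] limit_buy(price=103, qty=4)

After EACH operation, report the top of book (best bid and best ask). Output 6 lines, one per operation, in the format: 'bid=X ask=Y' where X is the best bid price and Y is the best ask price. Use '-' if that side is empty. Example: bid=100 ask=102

After op 1 [order #1] market_buy(qty=7): fills=none; bids=[-] asks=[-]
After op 2 [order #2] limit_sell(price=101, qty=10): fills=none; bids=[-] asks=[#2:10@101]
After op 3 [order #3] limit_buy(price=101, qty=6): fills=#3x#2:6@101; bids=[-] asks=[#2:4@101]
After op 4 [order #4] limit_buy(price=95, qty=3): fills=none; bids=[#4:3@95] asks=[#2:4@101]
After op 5 [order #5] limit_sell(price=102, qty=3): fills=none; bids=[#4:3@95] asks=[#2:4@101 #5:3@102]
After op 6 [order #6] limit_buy(price=103, qty=4): fills=#6x#2:4@101; bids=[#4:3@95] asks=[#5:3@102]

Answer: bid=- ask=-
bid=- ask=101
bid=- ask=101
bid=95 ask=101
bid=95 ask=101
bid=95 ask=102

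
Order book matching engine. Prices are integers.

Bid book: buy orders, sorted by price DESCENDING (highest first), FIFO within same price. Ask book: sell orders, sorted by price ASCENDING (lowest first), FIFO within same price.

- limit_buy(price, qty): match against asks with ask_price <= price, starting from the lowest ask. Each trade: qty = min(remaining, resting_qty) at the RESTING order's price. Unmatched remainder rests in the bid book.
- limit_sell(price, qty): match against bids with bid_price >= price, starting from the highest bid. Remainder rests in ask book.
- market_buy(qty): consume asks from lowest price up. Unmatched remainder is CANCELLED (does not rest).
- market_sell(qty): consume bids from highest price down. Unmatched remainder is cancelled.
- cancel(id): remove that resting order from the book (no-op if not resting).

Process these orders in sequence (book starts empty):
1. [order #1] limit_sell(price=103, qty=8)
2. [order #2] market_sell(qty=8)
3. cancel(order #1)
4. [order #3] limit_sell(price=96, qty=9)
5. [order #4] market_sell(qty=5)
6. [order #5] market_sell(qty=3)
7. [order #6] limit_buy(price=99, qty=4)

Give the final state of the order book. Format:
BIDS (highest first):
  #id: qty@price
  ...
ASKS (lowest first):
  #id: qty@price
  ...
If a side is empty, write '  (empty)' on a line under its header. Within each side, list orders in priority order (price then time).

After op 1 [order #1] limit_sell(price=103, qty=8): fills=none; bids=[-] asks=[#1:8@103]
After op 2 [order #2] market_sell(qty=8): fills=none; bids=[-] asks=[#1:8@103]
After op 3 cancel(order #1): fills=none; bids=[-] asks=[-]
After op 4 [order #3] limit_sell(price=96, qty=9): fills=none; bids=[-] asks=[#3:9@96]
After op 5 [order #4] market_sell(qty=5): fills=none; bids=[-] asks=[#3:9@96]
After op 6 [order #5] market_sell(qty=3): fills=none; bids=[-] asks=[#3:9@96]
After op 7 [order #6] limit_buy(price=99, qty=4): fills=#6x#3:4@96; bids=[-] asks=[#3:5@96]

Answer: BIDS (highest first):
  (empty)
ASKS (lowest first):
  #3: 5@96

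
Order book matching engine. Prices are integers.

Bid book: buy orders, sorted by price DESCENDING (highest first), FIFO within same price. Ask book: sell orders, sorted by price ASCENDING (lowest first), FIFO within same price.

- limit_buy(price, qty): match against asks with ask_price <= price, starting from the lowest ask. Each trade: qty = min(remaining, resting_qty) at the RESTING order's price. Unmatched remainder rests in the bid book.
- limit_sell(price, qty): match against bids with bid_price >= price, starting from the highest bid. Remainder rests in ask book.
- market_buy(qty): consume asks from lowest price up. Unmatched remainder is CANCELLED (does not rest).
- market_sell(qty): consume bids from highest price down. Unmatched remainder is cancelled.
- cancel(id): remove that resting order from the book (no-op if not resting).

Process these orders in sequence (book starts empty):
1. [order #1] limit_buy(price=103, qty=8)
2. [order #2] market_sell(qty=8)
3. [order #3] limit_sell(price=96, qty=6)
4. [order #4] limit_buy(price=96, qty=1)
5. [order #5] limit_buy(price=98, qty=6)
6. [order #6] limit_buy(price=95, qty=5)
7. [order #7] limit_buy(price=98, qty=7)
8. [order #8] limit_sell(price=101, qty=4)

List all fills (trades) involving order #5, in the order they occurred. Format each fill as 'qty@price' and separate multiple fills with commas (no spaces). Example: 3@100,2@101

Answer: 5@96

Derivation:
After op 1 [order #1] limit_buy(price=103, qty=8): fills=none; bids=[#1:8@103] asks=[-]
After op 2 [order #2] market_sell(qty=8): fills=#1x#2:8@103; bids=[-] asks=[-]
After op 3 [order #3] limit_sell(price=96, qty=6): fills=none; bids=[-] asks=[#3:6@96]
After op 4 [order #4] limit_buy(price=96, qty=1): fills=#4x#3:1@96; bids=[-] asks=[#3:5@96]
After op 5 [order #5] limit_buy(price=98, qty=6): fills=#5x#3:5@96; bids=[#5:1@98] asks=[-]
After op 6 [order #6] limit_buy(price=95, qty=5): fills=none; bids=[#5:1@98 #6:5@95] asks=[-]
After op 7 [order #7] limit_buy(price=98, qty=7): fills=none; bids=[#5:1@98 #7:7@98 #6:5@95] asks=[-]
After op 8 [order #8] limit_sell(price=101, qty=4): fills=none; bids=[#5:1@98 #7:7@98 #6:5@95] asks=[#8:4@101]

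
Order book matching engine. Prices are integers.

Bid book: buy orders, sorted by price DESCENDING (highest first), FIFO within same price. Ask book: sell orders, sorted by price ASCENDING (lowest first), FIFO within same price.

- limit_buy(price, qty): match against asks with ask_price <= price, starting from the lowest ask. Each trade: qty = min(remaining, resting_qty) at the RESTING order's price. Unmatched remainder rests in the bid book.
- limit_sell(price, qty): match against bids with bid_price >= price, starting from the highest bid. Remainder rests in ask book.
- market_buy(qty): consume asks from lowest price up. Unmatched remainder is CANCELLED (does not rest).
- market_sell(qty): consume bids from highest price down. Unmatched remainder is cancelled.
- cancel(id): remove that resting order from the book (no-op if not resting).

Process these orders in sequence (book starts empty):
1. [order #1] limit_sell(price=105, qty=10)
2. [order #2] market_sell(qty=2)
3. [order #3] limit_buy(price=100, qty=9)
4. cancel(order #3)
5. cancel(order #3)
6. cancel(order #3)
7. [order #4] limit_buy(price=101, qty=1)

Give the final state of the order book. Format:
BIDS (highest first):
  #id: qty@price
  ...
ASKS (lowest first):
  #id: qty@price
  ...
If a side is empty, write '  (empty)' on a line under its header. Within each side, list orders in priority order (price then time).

After op 1 [order #1] limit_sell(price=105, qty=10): fills=none; bids=[-] asks=[#1:10@105]
After op 2 [order #2] market_sell(qty=2): fills=none; bids=[-] asks=[#1:10@105]
After op 3 [order #3] limit_buy(price=100, qty=9): fills=none; bids=[#3:9@100] asks=[#1:10@105]
After op 4 cancel(order #3): fills=none; bids=[-] asks=[#1:10@105]
After op 5 cancel(order #3): fills=none; bids=[-] asks=[#1:10@105]
After op 6 cancel(order #3): fills=none; bids=[-] asks=[#1:10@105]
After op 7 [order #4] limit_buy(price=101, qty=1): fills=none; bids=[#4:1@101] asks=[#1:10@105]

Answer: BIDS (highest first):
  #4: 1@101
ASKS (lowest first):
  #1: 10@105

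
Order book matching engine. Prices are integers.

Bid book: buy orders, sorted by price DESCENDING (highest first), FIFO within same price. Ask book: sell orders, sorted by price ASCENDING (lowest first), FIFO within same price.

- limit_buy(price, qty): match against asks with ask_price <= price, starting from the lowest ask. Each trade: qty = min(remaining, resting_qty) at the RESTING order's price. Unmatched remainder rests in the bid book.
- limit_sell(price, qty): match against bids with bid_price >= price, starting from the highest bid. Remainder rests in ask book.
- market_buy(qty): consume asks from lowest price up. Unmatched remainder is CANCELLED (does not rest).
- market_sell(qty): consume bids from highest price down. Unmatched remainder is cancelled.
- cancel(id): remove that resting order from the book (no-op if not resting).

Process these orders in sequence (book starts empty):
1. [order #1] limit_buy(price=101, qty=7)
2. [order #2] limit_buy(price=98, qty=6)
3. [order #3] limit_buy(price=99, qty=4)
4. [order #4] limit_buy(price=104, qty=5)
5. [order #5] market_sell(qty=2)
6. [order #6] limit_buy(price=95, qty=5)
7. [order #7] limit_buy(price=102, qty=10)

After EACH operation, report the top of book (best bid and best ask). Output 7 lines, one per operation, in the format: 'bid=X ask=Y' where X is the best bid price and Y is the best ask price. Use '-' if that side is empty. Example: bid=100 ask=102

Answer: bid=101 ask=-
bid=101 ask=-
bid=101 ask=-
bid=104 ask=-
bid=104 ask=-
bid=104 ask=-
bid=104 ask=-

Derivation:
After op 1 [order #1] limit_buy(price=101, qty=7): fills=none; bids=[#1:7@101] asks=[-]
After op 2 [order #2] limit_buy(price=98, qty=6): fills=none; bids=[#1:7@101 #2:6@98] asks=[-]
After op 3 [order #3] limit_buy(price=99, qty=4): fills=none; bids=[#1:7@101 #3:4@99 #2:6@98] asks=[-]
After op 4 [order #4] limit_buy(price=104, qty=5): fills=none; bids=[#4:5@104 #1:7@101 #3:4@99 #2:6@98] asks=[-]
After op 5 [order #5] market_sell(qty=2): fills=#4x#5:2@104; bids=[#4:3@104 #1:7@101 #3:4@99 #2:6@98] asks=[-]
After op 6 [order #6] limit_buy(price=95, qty=5): fills=none; bids=[#4:3@104 #1:7@101 #3:4@99 #2:6@98 #6:5@95] asks=[-]
After op 7 [order #7] limit_buy(price=102, qty=10): fills=none; bids=[#4:3@104 #7:10@102 #1:7@101 #3:4@99 #2:6@98 #6:5@95] asks=[-]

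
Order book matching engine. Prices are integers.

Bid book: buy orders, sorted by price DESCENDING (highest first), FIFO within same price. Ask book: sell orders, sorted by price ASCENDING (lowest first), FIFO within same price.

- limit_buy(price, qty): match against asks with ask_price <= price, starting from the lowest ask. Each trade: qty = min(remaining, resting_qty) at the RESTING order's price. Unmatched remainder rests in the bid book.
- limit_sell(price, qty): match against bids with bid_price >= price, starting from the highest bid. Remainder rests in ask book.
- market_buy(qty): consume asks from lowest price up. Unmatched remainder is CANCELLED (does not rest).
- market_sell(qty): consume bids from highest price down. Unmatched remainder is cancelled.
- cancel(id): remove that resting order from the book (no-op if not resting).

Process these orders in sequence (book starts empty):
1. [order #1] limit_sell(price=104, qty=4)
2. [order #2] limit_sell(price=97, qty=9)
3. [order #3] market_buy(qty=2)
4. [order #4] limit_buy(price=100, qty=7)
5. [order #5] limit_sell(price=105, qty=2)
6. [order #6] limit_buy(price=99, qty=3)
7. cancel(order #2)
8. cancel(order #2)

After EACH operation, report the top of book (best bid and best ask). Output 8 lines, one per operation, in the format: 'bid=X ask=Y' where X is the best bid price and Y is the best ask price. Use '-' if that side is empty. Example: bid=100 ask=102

Answer: bid=- ask=104
bid=- ask=97
bid=- ask=97
bid=- ask=104
bid=- ask=104
bid=99 ask=104
bid=99 ask=104
bid=99 ask=104

Derivation:
After op 1 [order #1] limit_sell(price=104, qty=4): fills=none; bids=[-] asks=[#1:4@104]
After op 2 [order #2] limit_sell(price=97, qty=9): fills=none; bids=[-] asks=[#2:9@97 #1:4@104]
After op 3 [order #3] market_buy(qty=2): fills=#3x#2:2@97; bids=[-] asks=[#2:7@97 #1:4@104]
After op 4 [order #4] limit_buy(price=100, qty=7): fills=#4x#2:7@97; bids=[-] asks=[#1:4@104]
After op 5 [order #5] limit_sell(price=105, qty=2): fills=none; bids=[-] asks=[#1:4@104 #5:2@105]
After op 6 [order #6] limit_buy(price=99, qty=3): fills=none; bids=[#6:3@99] asks=[#1:4@104 #5:2@105]
After op 7 cancel(order #2): fills=none; bids=[#6:3@99] asks=[#1:4@104 #5:2@105]
After op 8 cancel(order #2): fills=none; bids=[#6:3@99] asks=[#1:4@104 #5:2@105]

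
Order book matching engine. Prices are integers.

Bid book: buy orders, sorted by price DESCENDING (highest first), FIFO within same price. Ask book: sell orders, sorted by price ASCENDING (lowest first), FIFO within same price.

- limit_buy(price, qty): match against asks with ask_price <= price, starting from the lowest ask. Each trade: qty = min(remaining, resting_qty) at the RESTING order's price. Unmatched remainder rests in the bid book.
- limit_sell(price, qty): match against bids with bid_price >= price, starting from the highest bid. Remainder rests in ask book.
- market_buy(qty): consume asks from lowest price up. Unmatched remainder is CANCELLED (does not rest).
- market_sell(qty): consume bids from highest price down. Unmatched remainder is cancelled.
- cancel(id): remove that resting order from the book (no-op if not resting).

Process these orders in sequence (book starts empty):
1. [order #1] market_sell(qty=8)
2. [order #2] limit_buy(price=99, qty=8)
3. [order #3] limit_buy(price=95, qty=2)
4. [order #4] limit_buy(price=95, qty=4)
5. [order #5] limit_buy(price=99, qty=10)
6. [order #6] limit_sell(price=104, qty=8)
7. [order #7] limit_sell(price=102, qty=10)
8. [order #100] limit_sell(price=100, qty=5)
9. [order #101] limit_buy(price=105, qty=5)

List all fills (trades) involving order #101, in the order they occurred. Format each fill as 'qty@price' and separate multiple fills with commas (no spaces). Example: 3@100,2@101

After op 1 [order #1] market_sell(qty=8): fills=none; bids=[-] asks=[-]
After op 2 [order #2] limit_buy(price=99, qty=8): fills=none; bids=[#2:8@99] asks=[-]
After op 3 [order #3] limit_buy(price=95, qty=2): fills=none; bids=[#2:8@99 #3:2@95] asks=[-]
After op 4 [order #4] limit_buy(price=95, qty=4): fills=none; bids=[#2:8@99 #3:2@95 #4:4@95] asks=[-]
After op 5 [order #5] limit_buy(price=99, qty=10): fills=none; bids=[#2:8@99 #5:10@99 #3:2@95 #4:4@95] asks=[-]
After op 6 [order #6] limit_sell(price=104, qty=8): fills=none; bids=[#2:8@99 #5:10@99 #3:2@95 #4:4@95] asks=[#6:8@104]
After op 7 [order #7] limit_sell(price=102, qty=10): fills=none; bids=[#2:8@99 #5:10@99 #3:2@95 #4:4@95] asks=[#7:10@102 #6:8@104]
After op 8 [order #100] limit_sell(price=100, qty=5): fills=none; bids=[#2:8@99 #5:10@99 #3:2@95 #4:4@95] asks=[#100:5@100 #7:10@102 #6:8@104]
After op 9 [order #101] limit_buy(price=105, qty=5): fills=#101x#100:5@100; bids=[#2:8@99 #5:10@99 #3:2@95 #4:4@95] asks=[#7:10@102 #6:8@104]

Answer: 5@100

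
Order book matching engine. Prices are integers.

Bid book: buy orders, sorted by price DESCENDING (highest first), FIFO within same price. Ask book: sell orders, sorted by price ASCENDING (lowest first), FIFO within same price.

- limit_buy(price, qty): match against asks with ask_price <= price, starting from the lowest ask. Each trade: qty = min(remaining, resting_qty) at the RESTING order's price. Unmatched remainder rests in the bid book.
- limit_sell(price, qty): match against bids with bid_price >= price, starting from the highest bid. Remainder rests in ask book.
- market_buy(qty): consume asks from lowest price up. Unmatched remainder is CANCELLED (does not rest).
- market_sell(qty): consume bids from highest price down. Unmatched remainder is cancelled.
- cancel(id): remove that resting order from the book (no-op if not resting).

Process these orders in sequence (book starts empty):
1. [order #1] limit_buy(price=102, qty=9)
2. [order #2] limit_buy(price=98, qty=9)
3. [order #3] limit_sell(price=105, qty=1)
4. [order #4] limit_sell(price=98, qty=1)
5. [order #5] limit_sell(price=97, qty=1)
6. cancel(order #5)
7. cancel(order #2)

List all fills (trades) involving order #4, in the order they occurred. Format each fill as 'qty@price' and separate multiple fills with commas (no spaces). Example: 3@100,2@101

Answer: 1@102

Derivation:
After op 1 [order #1] limit_buy(price=102, qty=9): fills=none; bids=[#1:9@102] asks=[-]
After op 2 [order #2] limit_buy(price=98, qty=9): fills=none; bids=[#1:9@102 #2:9@98] asks=[-]
After op 3 [order #3] limit_sell(price=105, qty=1): fills=none; bids=[#1:9@102 #2:9@98] asks=[#3:1@105]
After op 4 [order #4] limit_sell(price=98, qty=1): fills=#1x#4:1@102; bids=[#1:8@102 #2:9@98] asks=[#3:1@105]
After op 5 [order #5] limit_sell(price=97, qty=1): fills=#1x#5:1@102; bids=[#1:7@102 #2:9@98] asks=[#3:1@105]
After op 6 cancel(order #5): fills=none; bids=[#1:7@102 #2:9@98] asks=[#3:1@105]
After op 7 cancel(order #2): fills=none; bids=[#1:7@102] asks=[#3:1@105]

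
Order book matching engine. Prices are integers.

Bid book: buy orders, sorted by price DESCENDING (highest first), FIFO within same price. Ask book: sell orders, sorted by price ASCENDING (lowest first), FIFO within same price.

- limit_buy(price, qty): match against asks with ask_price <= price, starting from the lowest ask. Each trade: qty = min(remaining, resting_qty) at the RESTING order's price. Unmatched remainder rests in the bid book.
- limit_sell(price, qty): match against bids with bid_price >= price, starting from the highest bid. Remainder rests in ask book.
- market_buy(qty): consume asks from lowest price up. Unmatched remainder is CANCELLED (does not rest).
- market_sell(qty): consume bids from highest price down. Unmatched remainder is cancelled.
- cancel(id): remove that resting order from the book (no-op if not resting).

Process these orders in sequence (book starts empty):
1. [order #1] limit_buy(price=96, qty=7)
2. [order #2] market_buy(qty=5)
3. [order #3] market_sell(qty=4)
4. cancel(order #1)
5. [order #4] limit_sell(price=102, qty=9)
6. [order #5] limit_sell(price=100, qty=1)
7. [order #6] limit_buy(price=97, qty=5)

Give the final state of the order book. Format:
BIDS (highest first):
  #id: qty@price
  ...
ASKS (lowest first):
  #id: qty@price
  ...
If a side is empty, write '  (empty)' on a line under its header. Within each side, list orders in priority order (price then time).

Answer: BIDS (highest first):
  #6: 5@97
ASKS (lowest first):
  #5: 1@100
  #4: 9@102

Derivation:
After op 1 [order #1] limit_buy(price=96, qty=7): fills=none; bids=[#1:7@96] asks=[-]
After op 2 [order #2] market_buy(qty=5): fills=none; bids=[#1:7@96] asks=[-]
After op 3 [order #3] market_sell(qty=4): fills=#1x#3:4@96; bids=[#1:3@96] asks=[-]
After op 4 cancel(order #1): fills=none; bids=[-] asks=[-]
After op 5 [order #4] limit_sell(price=102, qty=9): fills=none; bids=[-] asks=[#4:9@102]
After op 6 [order #5] limit_sell(price=100, qty=1): fills=none; bids=[-] asks=[#5:1@100 #4:9@102]
After op 7 [order #6] limit_buy(price=97, qty=5): fills=none; bids=[#6:5@97] asks=[#5:1@100 #4:9@102]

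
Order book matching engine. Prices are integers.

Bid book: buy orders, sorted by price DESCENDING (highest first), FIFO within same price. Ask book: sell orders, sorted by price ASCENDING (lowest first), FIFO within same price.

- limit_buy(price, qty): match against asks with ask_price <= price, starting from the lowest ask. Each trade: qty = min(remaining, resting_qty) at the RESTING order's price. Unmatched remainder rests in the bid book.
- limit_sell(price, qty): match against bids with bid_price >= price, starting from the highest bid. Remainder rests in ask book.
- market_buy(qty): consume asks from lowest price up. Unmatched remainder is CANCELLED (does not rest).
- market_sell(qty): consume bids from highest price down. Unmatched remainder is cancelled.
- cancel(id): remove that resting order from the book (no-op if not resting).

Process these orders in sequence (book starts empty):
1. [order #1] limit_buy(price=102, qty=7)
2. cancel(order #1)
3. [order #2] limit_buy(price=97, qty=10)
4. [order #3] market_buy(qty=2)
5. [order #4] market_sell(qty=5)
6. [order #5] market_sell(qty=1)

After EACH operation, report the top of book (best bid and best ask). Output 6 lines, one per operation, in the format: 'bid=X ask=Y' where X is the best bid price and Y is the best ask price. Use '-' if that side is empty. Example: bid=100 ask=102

After op 1 [order #1] limit_buy(price=102, qty=7): fills=none; bids=[#1:7@102] asks=[-]
After op 2 cancel(order #1): fills=none; bids=[-] asks=[-]
After op 3 [order #2] limit_buy(price=97, qty=10): fills=none; bids=[#2:10@97] asks=[-]
After op 4 [order #3] market_buy(qty=2): fills=none; bids=[#2:10@97] asks=[-]
After op 5 [order #4] market_sell(qty=5): fills=#2x#4:5@97; bids=[#2:5@97] asks=[-]
After op 6 [order #5] market_sell(qty=1): fills=#2x#5:1@97; bids=[#2:4@97] asks=[-]

Answer: bid=102 ask=-
bid=- ask=-
bid=97 ask=-
bid=97 ask=-
bid=97 ask=-
bid=97 ask=-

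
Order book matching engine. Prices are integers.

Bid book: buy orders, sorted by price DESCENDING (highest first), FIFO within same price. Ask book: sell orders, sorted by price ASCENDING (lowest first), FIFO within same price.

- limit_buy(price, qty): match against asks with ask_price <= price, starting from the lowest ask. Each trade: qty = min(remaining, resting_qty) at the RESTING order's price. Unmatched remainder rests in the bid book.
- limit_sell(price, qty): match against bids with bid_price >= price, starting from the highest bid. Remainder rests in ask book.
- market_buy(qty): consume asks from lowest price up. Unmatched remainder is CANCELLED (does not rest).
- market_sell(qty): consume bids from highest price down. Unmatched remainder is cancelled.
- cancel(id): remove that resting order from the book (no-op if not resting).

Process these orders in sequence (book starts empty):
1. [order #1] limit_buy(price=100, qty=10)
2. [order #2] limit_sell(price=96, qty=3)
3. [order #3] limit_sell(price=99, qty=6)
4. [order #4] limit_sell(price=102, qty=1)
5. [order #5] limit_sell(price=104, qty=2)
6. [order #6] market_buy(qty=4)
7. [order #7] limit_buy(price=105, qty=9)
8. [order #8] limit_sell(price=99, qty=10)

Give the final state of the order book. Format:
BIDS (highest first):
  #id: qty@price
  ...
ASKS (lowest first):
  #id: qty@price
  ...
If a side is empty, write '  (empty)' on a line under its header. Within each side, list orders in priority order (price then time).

Answer: BIDS (highest first):
  (empty)
ASKS (lowest first):
  (empty)

Derivation:
After op 1 [order #1] limit_buy(price=100, qty=10): fills=none; bids=[#1:10@100] asks=[-]
After op 2 [order #2] limit_sell(price=96, qty=3): fills=#1x#2:3@100; bids=[#1:7@100] asks=[-]
After op 3 [order #3] limit_sell(price=99, qty=6): fills=#1x#3:6@100; bids=[#1:1@100] asks=[-]
After op 4 [order #4] limit_sell(price=102, qty=1): fills=none; bids=[#1:1@100] asks=[#4:1@102]
After op 5 [order #5] limit_sell(price=104, qty=2): fills=none; bids=[#1:1@100] asks=[#4:1@102 #5:2@104]
After op 6 [order #6] market_buy(qty=4): fills=#6x#4:1@102 #6x#5:2@104; bids=[#1:1@100] asks=[-]
After op 7 [order #7] limit_buy(price=105, qty=9): fills=none; bids=[#7:9@105 #1:1@100] asks=[-]
After op 8 [order #8] limit_sell(price=99, qty=10): fills=#7x#8:9@105 #1x#8:1@100; bids=[-] asks=[-]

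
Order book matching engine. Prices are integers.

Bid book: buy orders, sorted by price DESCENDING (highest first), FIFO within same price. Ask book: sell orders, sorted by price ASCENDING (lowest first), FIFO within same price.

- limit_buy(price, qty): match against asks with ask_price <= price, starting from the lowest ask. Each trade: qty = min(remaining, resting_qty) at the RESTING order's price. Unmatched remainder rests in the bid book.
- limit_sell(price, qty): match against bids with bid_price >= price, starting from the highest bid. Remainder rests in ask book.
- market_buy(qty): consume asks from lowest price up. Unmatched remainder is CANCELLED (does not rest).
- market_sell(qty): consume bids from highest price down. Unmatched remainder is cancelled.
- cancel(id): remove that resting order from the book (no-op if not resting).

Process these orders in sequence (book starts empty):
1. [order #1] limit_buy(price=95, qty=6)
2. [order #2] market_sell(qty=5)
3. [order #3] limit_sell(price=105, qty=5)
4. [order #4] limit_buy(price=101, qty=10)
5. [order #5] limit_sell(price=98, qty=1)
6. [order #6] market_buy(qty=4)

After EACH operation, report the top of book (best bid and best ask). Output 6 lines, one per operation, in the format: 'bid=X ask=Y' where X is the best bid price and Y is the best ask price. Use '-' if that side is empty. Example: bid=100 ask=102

After op 1 [order #1] limit_buy(price=95, qty=6): fills=none; bids=[#1:6@95] asks=[-]
After op 2 [order #2] market_sell(qty=5): fills=#1x#2:5@95; bids=[#1:1@95] asks=[-]
After op 3 [order #3] limit_sell(price=105, qty=5): fills=none; bids=[#1:1@95] asks=[#3:5@105]
After op 4 [order #4] limit_buy(price=101, qty=10): fills=none; bids=[#4:10@101 #1:1@95] asks=[#3:5@105]
After op 5 [order #5] limit_sell(price=98, qty=1): fills=#4x#5:1@101; bids=[#4:9@101 #1:1@95] asks=[#3:5@105]
After op 6 [order #6] market_buy(qty=4): fills=#6x#3:4@105; bids=[#4:9@101 #1:1@95] asks=[#3:1@105]

Answer: bid=95 ask=-
bid=95 ask=-
bid=95 ask=105
bid=101 ask=105
bid=101 ask=105
bid=101 ask=105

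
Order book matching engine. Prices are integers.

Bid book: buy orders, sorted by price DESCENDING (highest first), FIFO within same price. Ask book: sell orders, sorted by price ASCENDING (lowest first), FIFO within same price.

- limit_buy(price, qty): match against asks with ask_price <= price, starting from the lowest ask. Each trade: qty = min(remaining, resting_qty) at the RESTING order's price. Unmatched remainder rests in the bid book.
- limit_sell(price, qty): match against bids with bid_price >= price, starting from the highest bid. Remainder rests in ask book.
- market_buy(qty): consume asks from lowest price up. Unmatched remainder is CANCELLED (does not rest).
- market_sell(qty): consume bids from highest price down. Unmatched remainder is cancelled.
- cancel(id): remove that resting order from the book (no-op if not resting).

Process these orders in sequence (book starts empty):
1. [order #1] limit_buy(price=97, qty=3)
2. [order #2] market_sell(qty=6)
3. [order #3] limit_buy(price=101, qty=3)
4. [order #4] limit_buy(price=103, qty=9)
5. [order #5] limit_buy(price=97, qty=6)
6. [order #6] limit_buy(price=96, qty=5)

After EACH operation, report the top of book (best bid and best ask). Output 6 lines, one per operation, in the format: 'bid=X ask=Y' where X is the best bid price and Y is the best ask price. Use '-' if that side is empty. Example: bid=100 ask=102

Answer: bid=97 ask=-
bid=- ask=-
bid=101 ask=-
bid=103 ask=-
bid=103 ask=-
bid=103 ask=-

Derivation:
After op 1 [order #1] limit_buy(price=97, qty=3): fills=none; bids=[#1:3@97] asks=[-]
After op 2 [order #2] market_sell(qty=6): fills=#1x#2:3@97; bids=[-] asks=[-]
After op 3 [order #3] limit_buy(price=101, qty=3): fills=none; bids=[#3:3@101] asks=[-]
After op 4 [order #4] limit_buy(price=103, qty=9): fills=none; bids=[#4:9@103 #3:3@101] asks=[-]
After op 5 [order #5] limit_buy(price=97, qty=6): fills=none; bids=[#4:9@103 #3:3@101 #5:6@97] asks=[-]
After op 6 [order #6] limit_buy(price=96, qty=5): fills=none; bids=[#4:9@103 #3:3@101 #5:6@97 #6:5@96] asks=[-]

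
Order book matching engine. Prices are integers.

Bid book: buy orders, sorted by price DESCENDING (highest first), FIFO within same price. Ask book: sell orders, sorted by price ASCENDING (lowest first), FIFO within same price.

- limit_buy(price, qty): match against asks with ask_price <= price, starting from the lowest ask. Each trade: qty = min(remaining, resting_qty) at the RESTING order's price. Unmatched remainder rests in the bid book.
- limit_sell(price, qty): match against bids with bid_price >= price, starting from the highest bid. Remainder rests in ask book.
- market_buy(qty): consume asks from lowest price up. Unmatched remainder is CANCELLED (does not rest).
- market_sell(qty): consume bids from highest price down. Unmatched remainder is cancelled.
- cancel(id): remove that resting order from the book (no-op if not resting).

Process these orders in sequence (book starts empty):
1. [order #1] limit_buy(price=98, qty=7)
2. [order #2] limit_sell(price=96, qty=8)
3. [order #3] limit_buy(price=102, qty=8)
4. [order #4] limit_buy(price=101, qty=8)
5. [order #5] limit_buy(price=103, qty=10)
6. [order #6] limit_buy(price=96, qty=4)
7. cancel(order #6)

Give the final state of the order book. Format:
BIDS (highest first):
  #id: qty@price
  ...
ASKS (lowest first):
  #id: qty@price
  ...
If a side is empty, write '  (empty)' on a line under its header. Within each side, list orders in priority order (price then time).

Answer: BIDS (highest first):
  #5: 10@103
  #3: 7@102
  #4: 8@101
ASKS (lowest first):
  (empty)

Derivation:
After op 1 [order #1] limit_buy(price=98, qty=7): fills=none; bids=[#1:7@98] asks=[-]
After op 2 [order #2] limit_sell(price=96, qty=8): fills=#1x#2:7@98; bids=[-] asks=[#2:1@96]
After op 3 [order #3] limit_buy(price=102, qty=8): fills=#3x#2:1@96; bids=[#3:7@102] asks=[-]
After op 4 [order #4] limit_buy(price=101, qty=8): fills=none; bids=[#3:7@102 #4:8@101] asks=[-]
After op 5 [order #5] limit_buy(price=103, qty=10): fills=none; bids=[#5:10@103 #3:7@102 #4:8@101] asks=[-]
After op 6 [order #6] limit_buy(price=96, qty=4): fills=none; bids=[#5:10@103 #3:7@102 #4:8@101 #6:4@96] asks=[-]
After op 7 cancel(order #6): fills=none; bids=[#5:10@103 #3:7@102 #4:8@101] asks=[-]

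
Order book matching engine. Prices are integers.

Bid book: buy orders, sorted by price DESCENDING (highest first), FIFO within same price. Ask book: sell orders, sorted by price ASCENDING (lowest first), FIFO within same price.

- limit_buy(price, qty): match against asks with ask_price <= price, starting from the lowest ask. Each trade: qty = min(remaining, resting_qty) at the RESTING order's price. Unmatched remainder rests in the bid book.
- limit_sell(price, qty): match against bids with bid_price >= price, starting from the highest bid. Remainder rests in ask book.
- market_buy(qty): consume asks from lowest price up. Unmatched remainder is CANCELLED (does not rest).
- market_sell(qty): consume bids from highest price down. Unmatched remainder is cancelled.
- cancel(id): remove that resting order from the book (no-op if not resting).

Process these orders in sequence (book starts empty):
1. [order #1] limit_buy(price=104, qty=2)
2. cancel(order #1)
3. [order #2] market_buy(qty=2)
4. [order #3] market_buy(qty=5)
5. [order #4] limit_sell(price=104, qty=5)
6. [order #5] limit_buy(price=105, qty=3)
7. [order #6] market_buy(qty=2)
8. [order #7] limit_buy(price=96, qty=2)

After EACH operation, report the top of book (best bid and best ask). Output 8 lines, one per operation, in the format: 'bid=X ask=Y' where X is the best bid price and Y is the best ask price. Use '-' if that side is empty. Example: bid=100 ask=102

Answer: bid=104 ask=-
bid=- ask=-
bid=- ask=-
bid=- ask=-
bid=- ask=104
bid=- ask=104
bid=- ask=-
bid=96 ask=-

Derivation:
After op 1 [order #1] limit_buy(price=104, qty=2): fills=none; bids=[#1:2@104] asks=[-]
After op 2 cancel(order #1): fills=none; bids=[-] asks=[-]
After op 3 [order #2] market_buy(qty=2): fills=none; bids=[-] asks=[-]
After op 4 [order #3] market_buy(qty=5): fills=none; bids=[-] asks=[-]
After op 5 [order #4] limit_sell(price=104, qty=5): fills=none; bids=[-] asks=[#4:5@104]
After op 6 [order #5] limit_buy(price=105, qty=3): fills=#5x#4:3@104; bids=[-] asks=[#4:2@104]
After op 7 [order #6] market_buy(qty=2): fills=#6x#4:2@104; bids=[-] asks=[-]
After op 8 [order #7] limit_buy(price=96, qty=2): fills=none; bids=[#7:2@96] asks=[-]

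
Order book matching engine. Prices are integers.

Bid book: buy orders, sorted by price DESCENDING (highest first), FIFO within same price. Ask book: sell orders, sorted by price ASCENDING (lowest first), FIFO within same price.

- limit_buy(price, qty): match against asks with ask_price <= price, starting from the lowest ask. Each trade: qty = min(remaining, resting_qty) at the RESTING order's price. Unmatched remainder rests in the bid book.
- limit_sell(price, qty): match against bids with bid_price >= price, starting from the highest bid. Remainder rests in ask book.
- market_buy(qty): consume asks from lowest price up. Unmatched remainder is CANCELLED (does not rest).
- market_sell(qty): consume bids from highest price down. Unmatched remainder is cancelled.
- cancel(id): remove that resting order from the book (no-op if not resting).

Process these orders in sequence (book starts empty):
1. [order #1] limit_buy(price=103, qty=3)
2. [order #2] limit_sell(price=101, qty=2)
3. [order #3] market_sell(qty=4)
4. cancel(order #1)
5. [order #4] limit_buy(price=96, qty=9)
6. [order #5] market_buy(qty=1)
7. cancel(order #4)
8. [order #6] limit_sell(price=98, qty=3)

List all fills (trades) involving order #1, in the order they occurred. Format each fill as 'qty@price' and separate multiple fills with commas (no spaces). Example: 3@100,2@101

Answer: 2@103,1@103

Derivation:
After op 1 [order #1] limit_buy(price=103, qty=3): fills=none; bids=[#1:3@103] asks=[-]
After op 2 [order #2] limit_sell(price=101, qty=2): fills=#1x#2:2@103; bids=[#1:1@103] asks=[-]
After op 3 [order #3] market_sell(qty=4): fills=#1x#3:1@103; bids=[-] asks=[-]
After op 4 cancel(order #1): fills=none; bids=[-] asks=[-]
After op 5 [order #4] limit_buy(price=96, qty=9): fills=none; bids=[#4:9@96] asks=[-]
After op 6 [order #5] market_buy(qty=1): fills=none; bids=[#4:9@96] asks=[-]
After op 7 cancel(order #4): fills=none; bids=[-] asks=[-]
After op 8 [order #6] limit_sell(price=98, qty=3): fills=none; bids=[-] asks=[#6:3@98]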